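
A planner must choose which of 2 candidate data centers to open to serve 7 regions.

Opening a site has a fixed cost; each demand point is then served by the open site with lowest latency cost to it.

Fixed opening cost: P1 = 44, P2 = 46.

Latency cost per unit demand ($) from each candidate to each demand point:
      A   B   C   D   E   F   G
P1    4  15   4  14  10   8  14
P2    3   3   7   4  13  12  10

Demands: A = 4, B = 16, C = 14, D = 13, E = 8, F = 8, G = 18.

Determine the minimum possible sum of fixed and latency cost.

582

Open {P1, P2}: assign each demand point to its cheapest open site.
  A→P2 4×3=12, B→P2 16×3=48, C→P1 14×4=56, D→P2 13×4=52, E→P1 8×10=80, F→P1 8×8=64, G→P2 18×10=180
  latency cost 492, fixed 90 → total 582.
Compare {P2}: latency cost 590 + fixed 46 = 636.
Compare {P1}: latency cost 890 + fixed 44 = 934.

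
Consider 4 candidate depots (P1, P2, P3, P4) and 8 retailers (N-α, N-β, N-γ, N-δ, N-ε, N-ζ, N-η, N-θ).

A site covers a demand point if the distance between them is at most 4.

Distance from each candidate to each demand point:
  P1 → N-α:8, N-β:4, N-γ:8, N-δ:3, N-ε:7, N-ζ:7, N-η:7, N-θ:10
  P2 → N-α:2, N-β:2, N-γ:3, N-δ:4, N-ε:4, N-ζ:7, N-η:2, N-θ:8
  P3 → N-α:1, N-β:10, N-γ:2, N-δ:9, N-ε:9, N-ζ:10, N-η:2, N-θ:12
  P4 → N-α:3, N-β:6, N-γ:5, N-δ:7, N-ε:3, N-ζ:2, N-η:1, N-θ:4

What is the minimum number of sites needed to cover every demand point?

Coverage sets (demand points within 4 of each site):
  P1: {N-β, N-δ}
  P2: {N-α, N-β, N-γ, N-δ, N-ε, N-η}
  P3: {N-α, N-γ, N-η}
  P4: {N-α, N-ε, N-ζ, N-η, N-θ}
No single site covers all 8 demand points.
But {P2, P4} covers everything, so the minimum is 2.

2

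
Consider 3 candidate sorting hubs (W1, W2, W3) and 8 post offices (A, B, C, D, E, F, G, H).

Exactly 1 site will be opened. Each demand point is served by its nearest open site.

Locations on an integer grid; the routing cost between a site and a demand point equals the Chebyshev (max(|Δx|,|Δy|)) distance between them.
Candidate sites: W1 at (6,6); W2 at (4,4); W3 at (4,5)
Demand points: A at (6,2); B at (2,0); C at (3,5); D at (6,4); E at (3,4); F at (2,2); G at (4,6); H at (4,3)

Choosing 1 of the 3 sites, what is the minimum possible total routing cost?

15

Open {W2}.
  A→W2 2, B→W2 4, C→W2 1, D→W2 2, E→W2 1, F→W2 2, G→W2 2, H→W2 1  ⇒ total 15.
Compare {W3}: total 18.
Compare {W1}: total 27.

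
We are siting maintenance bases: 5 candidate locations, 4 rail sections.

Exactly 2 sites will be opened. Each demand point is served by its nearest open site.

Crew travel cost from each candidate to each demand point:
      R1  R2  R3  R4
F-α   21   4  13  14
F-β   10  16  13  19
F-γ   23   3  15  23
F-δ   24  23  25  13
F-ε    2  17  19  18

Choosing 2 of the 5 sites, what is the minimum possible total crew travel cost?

33

Open {F-α, F-ε}.
  R1→F-ε 2, R2→F-α 4, R3→F-α 13, R4→F-α 14  ⇒ total 33.
Compare {F-γ, F-ε}: total 38.
Compare {F-α, F-β}: total 41.
No size-2 selection does better; minimum is 33.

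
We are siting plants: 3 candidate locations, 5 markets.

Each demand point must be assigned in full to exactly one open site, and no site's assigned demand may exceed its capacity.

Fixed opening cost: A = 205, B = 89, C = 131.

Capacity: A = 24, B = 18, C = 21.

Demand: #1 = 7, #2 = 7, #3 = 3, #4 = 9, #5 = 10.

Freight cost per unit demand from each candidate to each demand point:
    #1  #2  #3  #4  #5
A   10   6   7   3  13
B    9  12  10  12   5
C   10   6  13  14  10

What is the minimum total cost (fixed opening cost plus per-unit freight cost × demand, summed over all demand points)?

Open {A, B}; cheapest assignment that respects the capacities:
  A (cap 24, load 19): #2, #3, #4 — cost 7×6 + 3×7 + 9×3 = 90
  B (cap 18, load 17): #1, #5 — cost 7×9 + 10×5 = 113
  Shipping 203, fixed 294 → total 497.
  Any other capacity-feasible assignment to {A, B} ships for at least 203.
Compare {B, C}: its best feasible assignment gives total 540.
Compare {A, C}: its best feasible assignment gives total 596.
Every other set of open sites that can feasibly serve all demand totals ≥ 540 even under its best assignment. Minimum: 497.

497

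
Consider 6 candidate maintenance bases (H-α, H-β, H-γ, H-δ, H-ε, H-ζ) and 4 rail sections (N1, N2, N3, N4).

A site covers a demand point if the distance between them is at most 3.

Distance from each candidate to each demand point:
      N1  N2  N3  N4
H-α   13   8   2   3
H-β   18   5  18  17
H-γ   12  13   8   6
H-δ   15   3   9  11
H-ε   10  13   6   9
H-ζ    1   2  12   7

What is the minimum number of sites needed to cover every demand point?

2

Coverage sets (demand points within 3 of each site):
  H-α: {N3, N4}
  H-β: {}
  H-γ: {}
  H-δ: {N2}
  H-ε: {}
  H-ζ: {N1, N2}
No single site covers all 4 demand points.
But {H-α, H-ζ} covers everything, so the minimum is 2.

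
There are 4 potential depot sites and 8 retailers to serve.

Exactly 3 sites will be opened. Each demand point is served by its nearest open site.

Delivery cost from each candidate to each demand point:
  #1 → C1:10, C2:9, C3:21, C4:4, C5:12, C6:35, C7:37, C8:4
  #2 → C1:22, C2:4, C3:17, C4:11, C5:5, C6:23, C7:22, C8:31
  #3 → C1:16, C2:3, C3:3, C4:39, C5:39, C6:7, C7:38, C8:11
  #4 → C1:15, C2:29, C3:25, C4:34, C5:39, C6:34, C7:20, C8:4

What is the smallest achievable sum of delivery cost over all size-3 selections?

Open {#1, #2, #3}.
  C1→#1 10, C2→#3 3, C3→#3 3, C4→#1 4, C5→#2 5, C6→#3 7, C7→#2 22, C8→#1 4  ⇒ total 58.
Compare {#1, #3, #4}: total 63.
Compare {#2, #3, #4}: total 68.
No size-3 selection does better; minimum is 58.

58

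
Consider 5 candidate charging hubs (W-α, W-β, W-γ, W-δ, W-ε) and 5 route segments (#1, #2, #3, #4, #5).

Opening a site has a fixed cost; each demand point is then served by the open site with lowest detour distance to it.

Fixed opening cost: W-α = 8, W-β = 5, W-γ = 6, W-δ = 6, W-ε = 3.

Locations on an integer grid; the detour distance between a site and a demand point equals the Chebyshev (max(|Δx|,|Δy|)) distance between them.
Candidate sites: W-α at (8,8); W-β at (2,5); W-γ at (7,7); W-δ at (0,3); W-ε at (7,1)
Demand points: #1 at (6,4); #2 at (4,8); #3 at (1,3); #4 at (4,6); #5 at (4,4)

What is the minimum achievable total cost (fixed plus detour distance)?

Open {W-β}: assign each demand point to its cheapest open site.
  #1→W-β 4, #2→W-β 3, #3→W-β 2, #4→W-β 2, #5→W-β 2
  detour distance 13, fixed 5 → total 18.
Compare {W-β, W-ε}: detour distance 12 + fixed 8 = 20.
Compare {W-β, W-γ}: detour distance 12 + fixed 11 = 23.
Compare {W-β, W-δ}: detour distance 12 + fixed 11 = 23.
All other subsets cost ≥ 20. Minimum total cost: 18.

18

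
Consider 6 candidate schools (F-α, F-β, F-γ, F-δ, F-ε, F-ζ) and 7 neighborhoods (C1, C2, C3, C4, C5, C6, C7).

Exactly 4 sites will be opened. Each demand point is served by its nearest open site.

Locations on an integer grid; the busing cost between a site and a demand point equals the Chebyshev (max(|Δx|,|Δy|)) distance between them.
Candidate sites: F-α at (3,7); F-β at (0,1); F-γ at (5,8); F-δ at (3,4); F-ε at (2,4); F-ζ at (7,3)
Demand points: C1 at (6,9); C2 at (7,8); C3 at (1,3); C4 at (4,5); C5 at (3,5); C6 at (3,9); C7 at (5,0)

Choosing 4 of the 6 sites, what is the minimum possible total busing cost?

Open {F-γ, F-δ, F-ε, F-ζ}.
  C1→F-γ 1, C2→F-γ 2, C3→F-ε 1, C4→F-δ 1, C5→F-δ 1, C6→F-γ 2, C7→F-ζ 3  ⇒ total 11.
Compare {F-α, F-γ, F-δ, F-ε}: total 12.
Compare {F-α, F-γ, F-δ, F-ζ}: total 12.
No size-4 selection does better; minimum is 11.

11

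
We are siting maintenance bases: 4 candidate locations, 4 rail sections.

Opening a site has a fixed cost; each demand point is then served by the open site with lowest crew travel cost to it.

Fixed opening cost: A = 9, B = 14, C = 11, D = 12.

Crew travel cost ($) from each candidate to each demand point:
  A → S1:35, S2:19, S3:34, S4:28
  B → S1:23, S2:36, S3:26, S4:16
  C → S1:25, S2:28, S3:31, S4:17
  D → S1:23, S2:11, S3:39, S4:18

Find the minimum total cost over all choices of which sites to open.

Open {B, D}: assign each demand point to its cheapest open site.
  S1→B 23, S2→D 11, S3→B 26, S4→B 16
  crew travel cost 76, fixed 26 → total 102.
Compare {D}: crew travel cost 91 + fixed 12 = 103.
Compare {C, D}: crew travel cost 82 + fixed 23 = 105.
Compare {A, B}: crew travel cost 84 + fixed 23 = 107.
All other subsets cost ≥ 103. Minimum total cost: 102.

102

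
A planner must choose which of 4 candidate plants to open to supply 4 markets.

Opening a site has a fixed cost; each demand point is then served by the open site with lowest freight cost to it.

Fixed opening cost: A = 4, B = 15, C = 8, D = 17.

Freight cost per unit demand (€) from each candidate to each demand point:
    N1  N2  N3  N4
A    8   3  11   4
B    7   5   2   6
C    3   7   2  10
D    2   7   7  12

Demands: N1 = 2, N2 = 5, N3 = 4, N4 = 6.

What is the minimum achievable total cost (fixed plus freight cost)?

Open {A, C}: assign each demand point to its cheapest open site.
  N1→C 2×3=6, N2→A 5×3=15, N3→C 4×2=8, N4→A 6×4=24
  freight cost 53, fixed 12 → total 65.
Compare {A, B}: freight cost 61 + fixed 19 = 80.
Compare {A, B, C}: freight cost 53 + fixed 27 = 80.
Compare {A, C, D}: freight cost 51 + fixed 29 = 80.
All other subsets cost ≥ 80. Minimum total cost: 65.

65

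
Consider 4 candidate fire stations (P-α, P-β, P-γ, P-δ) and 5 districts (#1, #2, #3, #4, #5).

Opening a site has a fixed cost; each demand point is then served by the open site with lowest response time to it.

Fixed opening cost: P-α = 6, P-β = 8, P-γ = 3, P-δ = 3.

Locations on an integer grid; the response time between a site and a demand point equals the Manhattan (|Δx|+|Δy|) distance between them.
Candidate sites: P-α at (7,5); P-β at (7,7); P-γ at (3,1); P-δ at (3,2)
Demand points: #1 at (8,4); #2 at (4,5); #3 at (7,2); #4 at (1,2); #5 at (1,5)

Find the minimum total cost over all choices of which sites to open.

Open {P-α, P-δ}: assign each demand point to its cheapest open site.
  #1→P-α 2, #2→P-α 3, #3→P-α 3, #4→P-δ 2, #5→P-δ 5
  response time 15, fixed 9 → total 24.
Compare {P-δ}: response time 22 + fixed 3 = 25.
Compare {P-α, P-γ}: response time 17 + fixed 9 = 26.
Compare {P-α, P-γ, P-δ}: response time 15 + fixed 12 = 27.
All other subsets cost ≥ 25. Minimum total cost: 24.

24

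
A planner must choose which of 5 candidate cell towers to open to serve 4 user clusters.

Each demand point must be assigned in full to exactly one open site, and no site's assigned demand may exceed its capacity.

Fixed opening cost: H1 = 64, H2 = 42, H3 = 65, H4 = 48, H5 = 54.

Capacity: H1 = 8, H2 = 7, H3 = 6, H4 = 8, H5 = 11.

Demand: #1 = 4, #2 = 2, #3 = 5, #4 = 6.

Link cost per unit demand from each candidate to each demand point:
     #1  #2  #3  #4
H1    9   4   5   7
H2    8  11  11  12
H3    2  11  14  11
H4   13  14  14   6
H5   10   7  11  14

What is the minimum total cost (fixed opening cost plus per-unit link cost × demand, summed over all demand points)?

247

Open {H4, H5}; cheapest assignment that respects the capacities:
  H4 (cap 8, load 6): #4 — cost 6×6 = 36
  H5 (cap 11, load 11): #1, #2, #3 — cost 4×10 + 2×7 + 5×11 = 109
  Shipping 145, fixed 102 → total 247.
  Any other capacity-feasible assignment to {H4, H5} ships for at least 145.
Compare {H1, H3, H4}: its best feasible assignment gives total 254.
Compare {H1, H2, H4}: its best feasible assignment gives total 255.
Every other set of open sites that can feasibly serve all demand totals ≥ 254 even under its best assignment. Minimum: 247.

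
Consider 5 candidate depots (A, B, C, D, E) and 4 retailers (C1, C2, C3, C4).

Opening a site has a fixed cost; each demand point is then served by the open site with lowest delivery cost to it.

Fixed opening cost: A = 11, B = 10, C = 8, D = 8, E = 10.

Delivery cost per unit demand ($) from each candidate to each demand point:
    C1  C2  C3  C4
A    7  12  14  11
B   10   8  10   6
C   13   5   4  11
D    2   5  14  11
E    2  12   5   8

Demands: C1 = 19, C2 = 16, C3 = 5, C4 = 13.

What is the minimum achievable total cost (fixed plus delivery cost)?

Open {B, C, D}: assign each demand point to its cheapest open site.
  C1→D 19×2=38, C2→C 16×5=80, C3→C 5×4=20, C4→B 13×6=78
  delivery cost 216, fixed 26 → total 242.
Compare {B, C, E}: delivery cost 216 + fixed 28 = 244.
Compare {B, D, E}: delivery cost 221 + fixed 28 = 249.
Compare {B, C, D, E}: delivery cost 216 + fixed 36 = 252.
All other subsets cost ≥ 244. Minimum total cost: 242.

242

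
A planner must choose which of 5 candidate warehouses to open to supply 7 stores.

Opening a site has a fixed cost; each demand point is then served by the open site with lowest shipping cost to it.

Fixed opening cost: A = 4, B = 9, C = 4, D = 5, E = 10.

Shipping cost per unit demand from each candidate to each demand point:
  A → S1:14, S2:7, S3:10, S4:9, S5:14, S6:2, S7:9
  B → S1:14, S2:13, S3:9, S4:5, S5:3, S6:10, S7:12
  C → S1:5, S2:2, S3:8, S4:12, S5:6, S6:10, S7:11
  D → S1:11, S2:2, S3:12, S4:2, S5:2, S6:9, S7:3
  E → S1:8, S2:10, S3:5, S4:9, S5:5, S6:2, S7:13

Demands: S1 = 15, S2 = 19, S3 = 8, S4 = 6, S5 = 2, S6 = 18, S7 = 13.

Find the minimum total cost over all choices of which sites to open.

Open {C, D, E}: assign each demand point to its cheapest open site.
  S1→C 15×5=75, S2→C 19×2=38, S3→E 8×5=40, S4→D 6×2=12, S5→D 2×2=4, S6→E 18×2=36, S7→D 13×3=39
  shipping cost 244, fixed 19 → total 263.
Compare {A, C, D, E}: shipping cost 244 + fixed 23 = 267.
Compare {B, C, D, E}: shipping cost 244 + fixed 28 = 272.
Compare {A, B, C, D, E}: shipping cost 244 + fixed 32 = 276.
All other subsets cost ≥ 267. Minimum total cost: 263.

263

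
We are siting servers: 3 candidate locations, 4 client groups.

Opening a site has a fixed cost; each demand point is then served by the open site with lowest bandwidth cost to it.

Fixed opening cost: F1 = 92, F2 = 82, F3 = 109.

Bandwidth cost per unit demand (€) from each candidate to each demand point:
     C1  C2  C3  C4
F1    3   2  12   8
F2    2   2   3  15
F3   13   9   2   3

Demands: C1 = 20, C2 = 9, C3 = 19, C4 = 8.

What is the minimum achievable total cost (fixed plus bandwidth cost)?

Open {F2, F3}: assign each demand point to its cheapest open site.
  C1→F2 20×2=40, C2→F2 9×2=18, C3→F3 19×2=38, C4→F3 8×3=24
  bandwidth cost 120, fixed 191 → total 311.
Compare {F2}: bandwidth cost 235 + fixed 82 = 317.
Compare {F1, F3}: bandwidth cost 140 + fixed 201 = 341.
Compare {F1, F2}: bandwidth cost 179 + fixed 174 = 353.
All other subsets cost ≥ 317. Minimum total cost: 311.

311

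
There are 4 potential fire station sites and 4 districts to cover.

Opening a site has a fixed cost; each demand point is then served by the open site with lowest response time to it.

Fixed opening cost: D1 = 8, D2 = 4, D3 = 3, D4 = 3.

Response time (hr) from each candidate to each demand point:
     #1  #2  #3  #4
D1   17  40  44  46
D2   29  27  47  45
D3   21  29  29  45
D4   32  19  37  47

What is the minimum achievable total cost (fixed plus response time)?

Open {D3, D4}: assign each demand point to its cheapest open site.
  #1→D3 21, #2→D4 19, #3→D3 29, #4→D3 45
  response time 114, fixed 6 → total 120.
Compare {D1, D3, D4}: response time 110 + fixed 14 = 124.
Compare {D2, D3, D4}: response time 114 + fixed 10 = 124.
Compare {D3}: response time 124 + fixed 3 = 127.
All other subsets cost ≥ 124. Minimum total cost: 120.

120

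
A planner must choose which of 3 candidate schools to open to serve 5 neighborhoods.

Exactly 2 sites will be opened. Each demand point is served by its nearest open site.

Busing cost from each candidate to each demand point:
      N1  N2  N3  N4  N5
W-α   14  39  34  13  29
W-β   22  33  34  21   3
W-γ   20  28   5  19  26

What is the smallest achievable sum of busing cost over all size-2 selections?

75

Open {W-β, W-γ}.
  N1→W-γ 20, N2→W-γ 28, N3→W-γ 5, N4→W-γ 19, N5→W-β 3  ⇒ total 75.
Compare {W-α, W-γ}: total 86.
Compare {W-α, W-β}: total 97.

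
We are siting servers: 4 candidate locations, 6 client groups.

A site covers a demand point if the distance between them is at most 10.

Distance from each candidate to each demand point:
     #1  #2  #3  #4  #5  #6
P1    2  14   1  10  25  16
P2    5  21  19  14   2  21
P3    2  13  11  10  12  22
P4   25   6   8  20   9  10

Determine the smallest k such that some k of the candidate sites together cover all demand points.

Coverage sets (demand points within 10 of each site):
  P1: {#1, #3, #4}
  P2: {#1, #5}
  P3: {#1, #4}
  P4: {#2, #3, #5, #6}
No single site covers all 6 demand points.
But {P1, P4} covers everything, so the minimum is 2.

2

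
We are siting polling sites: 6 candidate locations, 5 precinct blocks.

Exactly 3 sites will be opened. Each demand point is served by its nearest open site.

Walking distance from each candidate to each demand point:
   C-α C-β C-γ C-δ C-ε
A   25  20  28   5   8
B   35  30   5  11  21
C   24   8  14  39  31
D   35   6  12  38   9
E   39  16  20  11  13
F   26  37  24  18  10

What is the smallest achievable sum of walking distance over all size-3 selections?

Open {A, B, D}.
  C-α→A 25, C-β→D 6, C-γ→B 5, C-δ→A 5, C-ε→A 8  ⇒ total 49.
Compare {A, B, C}: total 50.
Compare {A, C, D}: total 55.
No size-3 selection does better; minimum is 49.

49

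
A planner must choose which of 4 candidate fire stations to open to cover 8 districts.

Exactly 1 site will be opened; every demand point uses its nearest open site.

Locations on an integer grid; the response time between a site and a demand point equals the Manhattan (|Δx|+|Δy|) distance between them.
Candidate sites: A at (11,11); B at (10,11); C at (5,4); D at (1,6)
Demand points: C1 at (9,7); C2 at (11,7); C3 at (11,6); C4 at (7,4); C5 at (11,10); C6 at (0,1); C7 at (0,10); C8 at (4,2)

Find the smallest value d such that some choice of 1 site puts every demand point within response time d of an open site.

Open {C}.
  Farthest demand point is C5 at response time 12 (to C); all others are ≤ 12.
With {D} the worst case is 14.
With {B} the worst case is 20.
No size-1 selection achieves below 12.

12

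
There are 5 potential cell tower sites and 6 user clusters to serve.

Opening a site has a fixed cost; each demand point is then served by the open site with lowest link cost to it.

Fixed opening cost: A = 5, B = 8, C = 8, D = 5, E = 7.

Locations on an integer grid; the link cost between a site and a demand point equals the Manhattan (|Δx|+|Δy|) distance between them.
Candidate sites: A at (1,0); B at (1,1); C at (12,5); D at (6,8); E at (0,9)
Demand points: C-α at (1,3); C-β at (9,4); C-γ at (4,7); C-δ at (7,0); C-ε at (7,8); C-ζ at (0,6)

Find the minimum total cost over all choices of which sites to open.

Open {A, D}: assign each demand point to its cheapest open site.
  C-α→A 3, C-β→D 7, C-γ→D 3, C-δ→A 6, C-ε→D 1, C-ζ→A 7
  link cost 27, fixed 10 → total 37.
Compare {B, D}: link cost 26 + fixed 13 = 39.
Compare {A, D, E}: link cost 23 + fixed 17 = 40.
Compare {D, E}: link cost 30 + fixed 12 = 42.
All other subsets cost ≥ 39. Minimum total cost: 37.

37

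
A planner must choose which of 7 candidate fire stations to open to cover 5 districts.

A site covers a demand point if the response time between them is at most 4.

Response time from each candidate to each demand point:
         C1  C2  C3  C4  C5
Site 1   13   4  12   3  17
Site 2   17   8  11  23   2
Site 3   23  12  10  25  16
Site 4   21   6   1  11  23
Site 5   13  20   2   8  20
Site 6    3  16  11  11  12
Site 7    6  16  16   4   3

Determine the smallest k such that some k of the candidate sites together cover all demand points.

Coverage sets (demand points within 4 of each site):
  Site 1: {C2, C4}
  Site 2: {C5}
  Site 3: {}
  Site 4: {C3}
  Site 5: {C3}
  Site 6: {C1}
  Site 7: {C4, C5}
No 3 sites suffice: every size-3 union leaves at least one demand point uncovered.
But {Site 1, Site 2, Site 4, Site 6} covers everything, so the minimum is 4.

4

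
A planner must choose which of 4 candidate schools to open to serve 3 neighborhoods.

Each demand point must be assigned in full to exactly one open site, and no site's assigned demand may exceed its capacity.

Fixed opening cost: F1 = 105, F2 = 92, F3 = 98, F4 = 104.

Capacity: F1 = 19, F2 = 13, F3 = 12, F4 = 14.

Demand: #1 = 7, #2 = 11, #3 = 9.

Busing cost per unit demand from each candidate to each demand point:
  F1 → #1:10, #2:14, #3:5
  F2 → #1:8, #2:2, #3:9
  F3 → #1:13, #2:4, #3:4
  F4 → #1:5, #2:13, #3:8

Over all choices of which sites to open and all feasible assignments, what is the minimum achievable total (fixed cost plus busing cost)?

Open {F1, F2}; cheapest assignment that respects the capacities:
  F1 (cap 19, load 16): #1, #3 — cost 7×10 + 9×5 = 115
  F2 (cap 13, load 11): #2 — cost 11×2 = 22
  Shipping 137, fixed 197 → total 334.
  Any other capacity-feasible assignment to {F1, F2} ships for at least 137.
Compare {F1, F3}: its best feasible assignment gives total 362.
Compare {F2, F3, F4}: its best feasible assignment gives total 387.
Every other set of open sites that can feasibly serve all demand totals ≥ 362 even under its best assignment. Minimum: 334.

334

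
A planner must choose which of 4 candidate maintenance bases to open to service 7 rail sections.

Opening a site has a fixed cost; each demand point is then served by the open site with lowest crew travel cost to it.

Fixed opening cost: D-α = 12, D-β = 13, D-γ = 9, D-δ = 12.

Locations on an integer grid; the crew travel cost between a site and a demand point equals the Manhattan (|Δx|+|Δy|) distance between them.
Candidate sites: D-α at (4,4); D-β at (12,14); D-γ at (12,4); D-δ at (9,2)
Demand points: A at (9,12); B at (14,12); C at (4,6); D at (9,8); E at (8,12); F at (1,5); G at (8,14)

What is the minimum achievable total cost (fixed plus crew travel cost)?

Open {D-α, D-β}: assign each demand point to its cheapest open site.
  A→D-β 5, B→D-β 4, C→D-α 2, D→D-α 9, E→D-β 6, F→D-α 4, G→D-β 4
  crew travel cost 34, fixed 25 → total 59.
Compare {D-α, D-β, D-γ}: crew travel cost 32 + fixed 34 = 66.
Compare {D-α, D-β, D-δ}: crew travel cost 31 + fixed 37 = 68.
Compare {D-β, D-γ}: crew travel cost 48 + fixed 22 = 70.
All other subsets cost ≥ 66. Minimum total cost: 59.

59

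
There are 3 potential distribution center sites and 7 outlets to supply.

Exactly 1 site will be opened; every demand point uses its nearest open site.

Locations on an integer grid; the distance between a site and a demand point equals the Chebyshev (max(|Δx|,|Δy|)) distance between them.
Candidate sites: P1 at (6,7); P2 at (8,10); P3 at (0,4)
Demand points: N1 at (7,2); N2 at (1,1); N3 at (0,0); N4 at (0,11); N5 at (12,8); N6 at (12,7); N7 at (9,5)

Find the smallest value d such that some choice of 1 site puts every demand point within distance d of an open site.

Open {P1}.
  Farthest demand point is N3 at distance 7 (to P1); all others are ≤ 7.
With {P2} the worst case is 10.
With {P3} the worst case is 12.
No size-1 selection achieves below 7.

7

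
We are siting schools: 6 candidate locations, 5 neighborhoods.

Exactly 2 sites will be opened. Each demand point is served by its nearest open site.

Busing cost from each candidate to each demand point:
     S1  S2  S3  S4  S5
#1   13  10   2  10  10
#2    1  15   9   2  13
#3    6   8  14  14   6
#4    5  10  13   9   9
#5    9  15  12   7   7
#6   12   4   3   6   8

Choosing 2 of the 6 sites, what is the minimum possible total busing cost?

18

Open {#2, #6}.
  S1→#2 1, S2→#6 4, S3→#6 3, S4→#2 2, S5→#6 8  ⇒ total 18.
Compare {#1, #2}: total 25.
Compare {#3, #6}: total 25.
No size-2 selection does better; minimum is 18.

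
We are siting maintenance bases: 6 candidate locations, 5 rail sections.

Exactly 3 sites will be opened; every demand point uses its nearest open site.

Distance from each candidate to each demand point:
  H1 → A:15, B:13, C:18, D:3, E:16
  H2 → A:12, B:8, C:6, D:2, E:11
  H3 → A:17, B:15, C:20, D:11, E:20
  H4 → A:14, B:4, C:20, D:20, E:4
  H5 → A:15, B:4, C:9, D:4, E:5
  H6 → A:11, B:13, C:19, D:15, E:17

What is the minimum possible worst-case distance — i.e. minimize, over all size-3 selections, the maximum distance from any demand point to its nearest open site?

11

Open {H1, H2, H6}.
  Farthest demand point is A at distance 11 (to H6); all others are ≤ 11.
With {H1, H5, H6} the worst case is 11.
With {H2, H3, H6} the worst case is 11.
No size-3 selection achieves below 11.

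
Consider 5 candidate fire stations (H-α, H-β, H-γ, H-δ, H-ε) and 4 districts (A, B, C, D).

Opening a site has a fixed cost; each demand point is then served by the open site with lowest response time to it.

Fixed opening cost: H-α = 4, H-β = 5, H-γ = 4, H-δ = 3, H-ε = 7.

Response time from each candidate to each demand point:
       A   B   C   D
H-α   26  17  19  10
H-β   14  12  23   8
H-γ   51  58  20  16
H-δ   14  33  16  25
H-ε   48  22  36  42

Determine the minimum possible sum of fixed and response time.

58

Open {H-β, H-δ}: assign each demand point to its cheapest open site.
  A→H-β 14, B→H-β 12, C→H-δ 16, D→H-β 8
  response time 50, fixed 8 → total 58.
Compare {H-β}: response time 57 + fixed 5 = 62.
Compare {H-α, H-β}: response time 53 + fixed 9 = 62.
Compare {H-α, H-β, H-δ}: response time 50 + fixed 12 = 62.
All other subsets cost ≥ 62. Minimum total cost: 58.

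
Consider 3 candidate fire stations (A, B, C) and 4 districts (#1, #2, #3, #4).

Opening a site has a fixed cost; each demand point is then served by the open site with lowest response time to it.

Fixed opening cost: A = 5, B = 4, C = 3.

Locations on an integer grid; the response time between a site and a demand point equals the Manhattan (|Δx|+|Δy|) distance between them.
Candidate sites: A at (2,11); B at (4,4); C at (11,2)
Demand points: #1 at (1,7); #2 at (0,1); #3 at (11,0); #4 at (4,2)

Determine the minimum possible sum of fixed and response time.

24

Open {B, C}: assign each demand point to its cheapest open site.
  #1→B 6, #2→B 7, #3→C 2, #4→B 2
  response time 17, fixed 7 → total 24.
Compare {A, B, C}: response time 16 + fixed 12 = 28.
Compare {B}: response time 26 + fixed 4 = 30.
Compare {A, B}: response time 25 + fixed 9 = 34.
All other subsets cost ≥ 28. Minimum total cost: 24.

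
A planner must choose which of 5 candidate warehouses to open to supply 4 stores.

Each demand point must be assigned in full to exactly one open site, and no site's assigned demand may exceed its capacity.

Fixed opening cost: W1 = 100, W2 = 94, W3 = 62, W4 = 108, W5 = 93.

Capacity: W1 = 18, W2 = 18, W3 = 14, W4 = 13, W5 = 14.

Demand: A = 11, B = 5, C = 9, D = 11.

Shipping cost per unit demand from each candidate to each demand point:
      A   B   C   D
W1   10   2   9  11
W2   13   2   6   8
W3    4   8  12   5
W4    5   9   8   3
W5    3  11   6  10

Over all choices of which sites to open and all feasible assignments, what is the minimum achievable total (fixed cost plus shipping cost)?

Open {W2, W3, W5}; cheapest assignment that respects the capacities:
  W2 (cap 18, load 14): B, C — cost 5×2 + 9×6 = 64
  W3 (cap 14, load 11): D — cost 11×5 = 55
  W5 (cap 14, load 11): A — cost 11×3 = 33
  Shipping 152, fixed 249 → total 401.
  Any other capacity-feasible assignment to {W2, W3, W5} ships for at least 152.
Compare {W2, W3, W4}: its best feasible assignment gives total 405.
Compare {W2, W4, W5}: its best feasible assignment gives total 425.
Every other set of open sites that can feasibly serve all demand totals ≥ 405 even under its best assignment. Minimum: 401.

401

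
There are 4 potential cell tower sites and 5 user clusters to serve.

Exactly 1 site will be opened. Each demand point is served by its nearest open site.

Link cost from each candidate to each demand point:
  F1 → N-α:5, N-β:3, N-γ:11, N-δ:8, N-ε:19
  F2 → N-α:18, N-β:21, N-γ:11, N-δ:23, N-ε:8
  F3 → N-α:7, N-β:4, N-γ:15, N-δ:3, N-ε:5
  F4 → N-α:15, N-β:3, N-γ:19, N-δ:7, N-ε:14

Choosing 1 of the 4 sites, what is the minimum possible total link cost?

Open {F3}.
  N-α→F3 7, N-β→F3 4, N-γ→F3 15, N-δ→F3 3, N-ε→F3 5  ⇒ total 34.
Compare {F1}: total 46.
Compare {F4}: total 58.
No size-1 selection does better; minimum is 34.

34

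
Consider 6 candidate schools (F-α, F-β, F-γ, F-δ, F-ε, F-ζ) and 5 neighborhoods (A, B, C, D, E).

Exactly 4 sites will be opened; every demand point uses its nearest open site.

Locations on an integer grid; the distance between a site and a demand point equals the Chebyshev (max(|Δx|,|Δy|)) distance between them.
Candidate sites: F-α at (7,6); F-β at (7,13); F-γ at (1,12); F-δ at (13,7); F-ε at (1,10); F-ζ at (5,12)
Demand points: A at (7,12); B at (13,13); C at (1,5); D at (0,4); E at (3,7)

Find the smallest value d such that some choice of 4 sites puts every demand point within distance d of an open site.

Open {F-α, F-β, F-γ, F-ε}.
  Farthest demand point is B at distance 6 (to F-β); all others are ≤ 6.
With {F-α, F-β, F-δ, F-ε} the worst case is 6.
With {F-α, F-β, F-ε, F-ζ} the worst case is 6.
No size-4 selection achieves below 6.

6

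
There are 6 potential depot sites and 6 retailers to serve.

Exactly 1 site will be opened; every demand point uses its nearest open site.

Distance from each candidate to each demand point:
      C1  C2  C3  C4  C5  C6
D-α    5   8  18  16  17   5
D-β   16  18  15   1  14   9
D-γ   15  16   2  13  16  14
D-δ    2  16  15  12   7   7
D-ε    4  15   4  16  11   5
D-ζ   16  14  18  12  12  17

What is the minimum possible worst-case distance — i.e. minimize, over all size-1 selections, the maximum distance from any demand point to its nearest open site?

Open {D-γ}.
  Farthest demand point is C2 at distance 16 (to D-γ); all others are ≤ 16.
With {D-δ} the worst case is 16.
With {D-ε} the worst case is 16.
No size-1 selection achieves below 16.

16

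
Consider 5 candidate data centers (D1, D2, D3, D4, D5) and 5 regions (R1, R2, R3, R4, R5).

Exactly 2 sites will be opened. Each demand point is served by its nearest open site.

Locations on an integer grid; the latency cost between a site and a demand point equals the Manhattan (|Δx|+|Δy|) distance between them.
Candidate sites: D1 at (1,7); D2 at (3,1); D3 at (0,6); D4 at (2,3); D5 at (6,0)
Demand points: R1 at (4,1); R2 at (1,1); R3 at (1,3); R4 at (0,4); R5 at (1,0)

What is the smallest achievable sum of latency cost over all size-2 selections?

10

Open {D2, D4}.
  R1→D2 1, R2→D2 2, R3→D4 1, R4→D4 3, R5→D2 3  ⇒ total 10.
Compare {D2, D3}: total 12.
Compare {D1, D2}: total 14.
No size-2 selection does better; minimum is 10.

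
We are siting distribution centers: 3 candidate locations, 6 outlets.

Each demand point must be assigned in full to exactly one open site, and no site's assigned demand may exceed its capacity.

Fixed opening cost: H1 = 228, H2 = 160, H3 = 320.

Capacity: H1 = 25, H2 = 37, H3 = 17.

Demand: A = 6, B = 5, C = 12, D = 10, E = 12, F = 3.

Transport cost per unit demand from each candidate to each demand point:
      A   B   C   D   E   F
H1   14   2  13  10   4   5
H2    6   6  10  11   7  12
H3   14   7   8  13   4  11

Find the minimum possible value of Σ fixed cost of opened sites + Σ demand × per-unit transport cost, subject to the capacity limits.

727

Open {H1, H2}; cheapest assignment that respects the capacities:
  H1 (cap 25, load 20): B, E, F — cost 5×2 + 12×4 + 3×5 = 73
  H2 (cap 37, load 28): A, C, D — cost 6×6 + 12×10 + 10×11 = 266
  Shipping 339, fixed 388 → total 727.
  Any other capacity-feasible assignment to {H1, H2} ships for at least 339.
Compare {H2, H3}: its best feasible assignment gives total 857.
Compare {H1, H2, H3}: its best feasible assignment gives total 1023.
Every other set of open sites that can feasibly serve all demand totals ≥ 857 even under its best assignment. Minimum: 727.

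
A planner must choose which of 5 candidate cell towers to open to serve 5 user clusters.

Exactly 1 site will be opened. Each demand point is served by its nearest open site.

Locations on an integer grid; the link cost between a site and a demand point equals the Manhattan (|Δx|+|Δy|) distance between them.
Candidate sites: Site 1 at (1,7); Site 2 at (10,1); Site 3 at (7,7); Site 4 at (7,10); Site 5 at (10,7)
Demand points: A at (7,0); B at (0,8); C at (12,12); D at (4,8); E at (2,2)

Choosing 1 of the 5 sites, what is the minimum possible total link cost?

39

Open {Site 3}.
  A→Site 3 7, B→Site 3 8, C→Site 3 10, D→Site 3 4, E→Site 3 10  ⇒ total 39.
Compare {Site 1}: total 41.
Compare {Site 4}: total 44.
No size-1 selection does better; minimum is 39.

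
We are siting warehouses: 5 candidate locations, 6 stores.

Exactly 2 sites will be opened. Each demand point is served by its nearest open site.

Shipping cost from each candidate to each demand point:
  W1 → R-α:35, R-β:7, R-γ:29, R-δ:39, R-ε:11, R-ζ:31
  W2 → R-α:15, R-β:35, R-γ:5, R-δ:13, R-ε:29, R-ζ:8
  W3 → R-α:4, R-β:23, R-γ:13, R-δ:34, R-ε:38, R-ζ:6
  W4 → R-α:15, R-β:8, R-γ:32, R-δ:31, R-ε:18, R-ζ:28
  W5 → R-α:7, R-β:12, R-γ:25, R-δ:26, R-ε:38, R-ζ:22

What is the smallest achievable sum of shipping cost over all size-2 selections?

Open {W1, W2}.
  R-α→W2 15, R-β→W1 7, R-γ→W2 5, R-δ→W2 13, R-ε→W1 11, R-ζ→W2 8  ⇒ total 59.
Compare {W2, W4}: total 67.
Compare {W2, W5}: total 74.
No size-2 selection does better; minimum is 59.

59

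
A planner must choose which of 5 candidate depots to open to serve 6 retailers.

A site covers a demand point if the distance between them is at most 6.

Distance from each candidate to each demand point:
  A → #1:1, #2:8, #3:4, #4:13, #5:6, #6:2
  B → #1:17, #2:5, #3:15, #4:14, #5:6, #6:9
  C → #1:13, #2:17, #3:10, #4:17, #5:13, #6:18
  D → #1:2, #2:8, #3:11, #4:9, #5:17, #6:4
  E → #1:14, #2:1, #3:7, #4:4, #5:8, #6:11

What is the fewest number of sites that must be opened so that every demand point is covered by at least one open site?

2

Coverage sets (demand points within 6 of each site):
  A: {#1, #3, #5, #6}
  B: {#2, #5}
  C: {}
  D: {#1, #6}
  E: {#2, #4}
No single site covers all 6 demand points.
But {A, E} covers everything, so the minimum is 2.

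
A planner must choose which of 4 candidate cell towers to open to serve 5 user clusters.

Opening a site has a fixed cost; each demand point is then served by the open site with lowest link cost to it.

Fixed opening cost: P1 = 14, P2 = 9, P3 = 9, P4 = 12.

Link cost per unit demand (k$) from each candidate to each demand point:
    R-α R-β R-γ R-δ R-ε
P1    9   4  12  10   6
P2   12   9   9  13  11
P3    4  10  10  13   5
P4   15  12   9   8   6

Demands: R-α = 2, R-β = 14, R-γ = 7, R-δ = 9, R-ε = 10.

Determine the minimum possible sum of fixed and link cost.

284

Open {P1, P3, P4}: assign each demand point to its cheapest open site.
  R-α→P3 2×4=8, R-β→P1 14×4=56, R-γ→P4 7×9=63, R-δ→P4 9×8=72, R-ε→P3 10×5=50
  link cost 249, fixed 35 → total 284.
Compare {P1, P2, P3, P4}: link cost 249 + fixed 44 = 293.
Compare {P1, P4}: link cost 269 + fixed 26 = 295.
Compare {P1, P3}: link cost 274 + fixed 23 = 297.
All other subsets cost ≥ 293. Minimum total cost: 284.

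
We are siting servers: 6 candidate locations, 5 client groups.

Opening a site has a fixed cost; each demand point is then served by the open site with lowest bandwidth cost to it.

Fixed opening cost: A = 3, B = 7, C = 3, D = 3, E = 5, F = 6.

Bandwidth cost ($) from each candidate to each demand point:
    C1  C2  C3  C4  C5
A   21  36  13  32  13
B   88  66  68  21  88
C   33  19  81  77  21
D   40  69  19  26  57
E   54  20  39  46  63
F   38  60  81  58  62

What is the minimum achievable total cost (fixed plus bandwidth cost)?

100

Open {A, B, C}: assign each demand point to its cheapest open site.
  C1→A 21, C2→C 19, C3→A 13, C4→B 21, C5→A 13
  bandwidth cost 87, fixed 13 → total 100.
Compare {A, C, D}: bandwidth cost 92 + fixed 9 = 101.
Compare {A, B, E}: bandwidth cost 88 + fixed 15 = 103.
Compare {A, B, C, D}: bandwidth cost 87 + fixed 16 = 103.
All other subsets cost ≥ 101. Minimum total cost: 100.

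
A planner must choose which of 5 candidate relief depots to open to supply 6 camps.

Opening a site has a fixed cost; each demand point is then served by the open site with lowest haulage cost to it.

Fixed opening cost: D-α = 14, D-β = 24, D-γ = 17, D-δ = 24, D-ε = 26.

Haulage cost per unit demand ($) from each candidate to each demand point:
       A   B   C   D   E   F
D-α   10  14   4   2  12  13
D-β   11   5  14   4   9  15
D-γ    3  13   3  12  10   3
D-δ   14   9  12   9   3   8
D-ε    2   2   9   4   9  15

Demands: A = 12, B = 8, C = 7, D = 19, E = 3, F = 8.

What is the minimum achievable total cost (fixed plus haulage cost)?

207

Open {D-α, D-γ, D-ε}: assign each demand point to its cheapest open site.
  A→D-ε 12×2=24, B→D-ε 8×2=16, C→D-γ 7×3=21, D→D-α 19×2=38, E→D-ε 3×9=27, F→D-γ 8×3=24
  haulage cost 150, fixed 57 → total 207.
Compare {D-α, D-γ, D-δ, D-ε}: haulage cost 132 + fixed 81 = 213.
Compare {D-γ, D-ε}: haulage cost 188 + fixed 43 = 231.
Compare {D-α, D-β, D-γ, D-ε}: haulage cost 150 + fixed 81 = 231.
All other subsets cost ≥ 213. Minimum total cost: 207.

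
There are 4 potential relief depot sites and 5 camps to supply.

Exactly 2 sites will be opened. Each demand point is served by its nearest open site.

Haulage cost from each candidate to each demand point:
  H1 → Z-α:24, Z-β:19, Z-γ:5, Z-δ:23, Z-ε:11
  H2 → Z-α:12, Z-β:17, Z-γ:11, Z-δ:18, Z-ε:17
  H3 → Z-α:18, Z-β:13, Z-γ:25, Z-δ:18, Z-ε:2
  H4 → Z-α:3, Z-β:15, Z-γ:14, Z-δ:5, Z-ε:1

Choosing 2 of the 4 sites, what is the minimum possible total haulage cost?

29

Open {H1, H4}.
  Z-α→H4 3, Z-β→H4 15, Z-γ→H1 5, Z-δ→H4 5, Z-ε→H4 1  ⇒ total 29.
Compare {H2, H4}: total 35.
Compare {H3, H4}: total 36.
No size-2 selection does better; minimum is 29.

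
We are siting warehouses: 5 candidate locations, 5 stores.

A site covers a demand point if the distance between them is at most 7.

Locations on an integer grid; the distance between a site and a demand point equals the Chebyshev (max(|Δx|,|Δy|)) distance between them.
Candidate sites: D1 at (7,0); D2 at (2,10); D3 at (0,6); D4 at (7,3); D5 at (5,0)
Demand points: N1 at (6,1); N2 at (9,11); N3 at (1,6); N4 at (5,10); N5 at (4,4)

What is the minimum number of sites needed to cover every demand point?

Coverage sets (demand points within 7 of each site):
  D1: {N1, N3, N5}
  D2: {N2, N3, N4, N5}
  D3: {N1, N3, N4, N5}
  D4: {N1, N3, N4, N5}
  D5: {N1, N3, N5}
No single site covers all 5 demand points.
But {D1, D2} covers everything, so the minimum is 2.

2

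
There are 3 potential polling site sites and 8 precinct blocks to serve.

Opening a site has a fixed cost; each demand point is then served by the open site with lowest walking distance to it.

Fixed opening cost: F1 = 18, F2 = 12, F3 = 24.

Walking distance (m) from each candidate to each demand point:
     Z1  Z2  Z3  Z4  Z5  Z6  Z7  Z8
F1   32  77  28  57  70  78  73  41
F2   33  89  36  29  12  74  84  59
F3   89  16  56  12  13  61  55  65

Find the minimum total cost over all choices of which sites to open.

Open {F1, F3}: assign each demand point to its cheapest open site.
  Z1→F1 32, Z2→F3 16, Z3→F1 28, Z4→F3 12, Z5→F3 13, Z6→F3 61, Z7→F3 55, Z8→F1 41
  walking distance 258, fixed 42 → total 300.
Compare {F1, F2, F3}: walking distance 257 + fixed 54 = 311.
Compare {F2, F3}: walking distance 284 + fixed 36 = 320.
Compare {F3}: walking distance 367 + fixed 24 = 391.
All other subsets cost ≥ 311. Minimum total cost: 300.

300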